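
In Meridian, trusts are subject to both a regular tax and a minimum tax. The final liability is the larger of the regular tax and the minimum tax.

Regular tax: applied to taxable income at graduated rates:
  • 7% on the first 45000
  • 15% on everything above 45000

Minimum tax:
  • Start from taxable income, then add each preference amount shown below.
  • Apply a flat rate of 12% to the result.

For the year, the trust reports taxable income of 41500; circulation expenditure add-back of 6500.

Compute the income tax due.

Minimum tax:
  Adjusted income: 41500 + 6500 = 48000
  48000 × 12% = 5760

Regular tax:
  41500 × 7% = 2905

5760 > 2905, so the minimum tax is the binding amount.

5760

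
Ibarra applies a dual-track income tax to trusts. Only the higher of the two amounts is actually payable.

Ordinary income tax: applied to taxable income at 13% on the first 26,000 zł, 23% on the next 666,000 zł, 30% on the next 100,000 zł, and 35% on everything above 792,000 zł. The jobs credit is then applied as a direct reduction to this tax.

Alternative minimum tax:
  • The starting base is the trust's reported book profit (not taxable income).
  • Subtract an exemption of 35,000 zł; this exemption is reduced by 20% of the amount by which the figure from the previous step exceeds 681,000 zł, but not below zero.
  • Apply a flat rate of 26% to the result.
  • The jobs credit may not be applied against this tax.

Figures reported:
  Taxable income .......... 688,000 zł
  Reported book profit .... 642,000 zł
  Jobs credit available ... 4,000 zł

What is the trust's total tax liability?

157,820 zł

Alternative minimum tax:
  Base (reported book profit): 642,000 zł
  Exemption: 642,000 zł ≤ 681,000 zł, so full 35,000 zł applies
  Base: 642,000 zł − 35,000 zł = 607,000 zł
  607,000 zł × 26% = 157,820 zł

Ordinary income tax:
  26,000 zł × 13% = 3,380 zł
  662,000 zł × 23% = 152,260 zł
  → 155,640 zł
  Less jobs credit 4,000 zł → 151,640 zł

157,820 zł > 151,640 zł, so the alternative minimum tax is the binding amount.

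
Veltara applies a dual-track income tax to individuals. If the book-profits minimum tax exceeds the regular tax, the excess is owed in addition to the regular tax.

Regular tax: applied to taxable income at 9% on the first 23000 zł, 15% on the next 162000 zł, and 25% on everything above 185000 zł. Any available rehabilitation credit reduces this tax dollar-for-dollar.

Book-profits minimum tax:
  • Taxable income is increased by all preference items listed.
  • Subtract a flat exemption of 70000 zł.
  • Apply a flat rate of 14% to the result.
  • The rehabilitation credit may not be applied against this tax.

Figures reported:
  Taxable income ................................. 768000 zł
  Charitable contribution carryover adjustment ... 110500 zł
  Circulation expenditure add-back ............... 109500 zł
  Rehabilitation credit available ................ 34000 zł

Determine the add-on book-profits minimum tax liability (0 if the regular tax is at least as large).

Regular tax:
  23000 zł × 9% = 2070 zł
  162000 zł × 15% = 24300 zł
  583000 zł × 25% = 145750 zł
  → 172120 zł
  Less rehabilitation credit 34000 zł → 138120 zł

Book-profits minimum tax:
  Adjusted income: 768000 zł + 110500 zł + 109500 zł = 988000 zł
  Less exemption 70000 zł → base 918000 zł
  918000 zł × 14% = 128520 zł

128520 zł ≤ 138120 zł, so no add-on is due.

0 zł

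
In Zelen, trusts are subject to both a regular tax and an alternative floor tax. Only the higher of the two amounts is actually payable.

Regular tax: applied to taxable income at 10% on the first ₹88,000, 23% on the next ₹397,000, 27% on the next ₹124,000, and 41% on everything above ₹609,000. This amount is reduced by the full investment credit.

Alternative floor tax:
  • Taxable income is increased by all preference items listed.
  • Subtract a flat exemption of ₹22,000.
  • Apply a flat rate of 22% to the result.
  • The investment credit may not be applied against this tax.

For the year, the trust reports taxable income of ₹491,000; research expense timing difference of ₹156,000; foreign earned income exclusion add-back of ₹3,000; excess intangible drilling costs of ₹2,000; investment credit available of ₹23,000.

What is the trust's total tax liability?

Regular tax:
  ₹88,000 × 10% = ₹8,800
  ₹397,000 × 23% = ₹91,310
  ₹6,000 × 27% = ₹1,620
  → ₹101,730
  Less investment credit ₹23,000 → ₹78,730

Alternative floor tax:
  Adjusted income: ₹491,000 + ₹156,000 + ₹3,000 + ₹2,000 = ₹652,000
  Less exemption ₹22,000 → base ₹630,000
  ₹630,000 × 22% = ₹138,600

₹138,600 > ₹78,730, so the alternative floor tax is the binding amount.

₹138,600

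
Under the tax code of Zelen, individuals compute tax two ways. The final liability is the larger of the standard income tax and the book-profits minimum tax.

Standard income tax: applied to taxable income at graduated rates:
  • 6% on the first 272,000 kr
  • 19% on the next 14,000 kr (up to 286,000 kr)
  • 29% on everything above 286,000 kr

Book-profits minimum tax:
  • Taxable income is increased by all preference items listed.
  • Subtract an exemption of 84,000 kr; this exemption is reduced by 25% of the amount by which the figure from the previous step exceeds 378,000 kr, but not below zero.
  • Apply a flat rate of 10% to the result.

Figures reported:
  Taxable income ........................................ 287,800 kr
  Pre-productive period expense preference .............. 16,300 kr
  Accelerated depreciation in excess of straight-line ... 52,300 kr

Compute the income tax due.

Book-profits minimum tax:
  Adjusted income: 287,800 kr + 16,300 kr + 52,300 kr = 356,400 kr
  Exemption: 356,400 kr ≤ 378,000 kr, so full 84,000 kr applies
  Base: 356,400 kr − 84,000 kr = 272,400 kr
  272,400 kr × 10% = 27,240 kr

Standard income tax:
  272,000 kr × 6% = 16,320 kr
  14,000 kr × 19% = 2,660 kr
  1,800 kr × 29% = 522 kr
  → 19,502 kr

27,240 kr > 19,502 kr, so the book-profits minimum tax is the binding amount.

27,240 kr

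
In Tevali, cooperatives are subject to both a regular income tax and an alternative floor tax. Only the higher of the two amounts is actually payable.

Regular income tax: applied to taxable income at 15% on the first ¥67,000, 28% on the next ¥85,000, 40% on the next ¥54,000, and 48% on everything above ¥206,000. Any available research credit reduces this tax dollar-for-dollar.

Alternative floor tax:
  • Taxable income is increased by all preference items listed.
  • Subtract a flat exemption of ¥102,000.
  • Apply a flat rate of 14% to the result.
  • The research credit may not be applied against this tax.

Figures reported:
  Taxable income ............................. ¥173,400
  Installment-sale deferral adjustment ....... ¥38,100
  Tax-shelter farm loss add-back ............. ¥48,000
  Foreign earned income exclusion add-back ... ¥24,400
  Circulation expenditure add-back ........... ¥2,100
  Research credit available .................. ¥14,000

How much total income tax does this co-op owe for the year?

¥28,410

Alternative floor tax:
  Adjusted income: ¥173,400 + ¥38,100 + ¥48,000 + ¥24,400 + ¥2,100 = ¥286,000
  Less exemption ¥102,000 → base ¥184,000
  ¥184,000 × 14% = ¥25,760

Regular income tax:
  ¥67,000 × 15% = ¥10,050
  ¥85,000 × 28% = ¥23,800
  ¥21,400 × 40% = ¥8,560
  → ¥42,410
  Less research credit ¥14,000 → ¥28,410

¥28,410 > ¥25,760, so the regular income tax governs.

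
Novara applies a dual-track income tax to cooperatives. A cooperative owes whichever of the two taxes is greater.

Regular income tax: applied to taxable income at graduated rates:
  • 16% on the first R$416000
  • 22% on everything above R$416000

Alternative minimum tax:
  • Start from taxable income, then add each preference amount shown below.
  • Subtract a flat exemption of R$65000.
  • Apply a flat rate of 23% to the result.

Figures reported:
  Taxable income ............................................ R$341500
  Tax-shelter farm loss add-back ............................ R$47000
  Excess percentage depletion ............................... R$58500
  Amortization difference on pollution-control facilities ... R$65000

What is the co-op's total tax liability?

Alternative minimum tax:
  Adjusted income: R$341500 + R$47000 + R$58500 + R$65000 = R$512000
  Less exemption R$65000 → base R$447000
  R$447000 × 23% = R$102810

Regular income tax:
  R$341500 × 16% = R$54640

R$102810 > R$54640, so the alternative minimum tax is the binding amount.

R$102810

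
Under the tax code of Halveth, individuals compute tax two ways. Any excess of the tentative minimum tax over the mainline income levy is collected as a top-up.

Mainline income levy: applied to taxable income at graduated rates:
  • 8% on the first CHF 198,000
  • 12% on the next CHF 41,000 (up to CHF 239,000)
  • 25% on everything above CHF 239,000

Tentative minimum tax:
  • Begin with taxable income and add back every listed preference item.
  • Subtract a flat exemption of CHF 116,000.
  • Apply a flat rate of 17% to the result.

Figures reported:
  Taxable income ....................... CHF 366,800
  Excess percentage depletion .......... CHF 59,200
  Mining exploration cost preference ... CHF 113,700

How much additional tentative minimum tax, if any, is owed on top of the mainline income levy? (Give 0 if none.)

Tentative minimum tax:
  Adjusted income: CHF 366,800 + CHF 59,200 + CHF 113,700 = CHF 539,700
  Less exemption CHF 116,000 → base CHF 423,700
  CHF 423,700 × 17% = CHF 72,029

Mainline income levy:
  CHF 198,000 × 8% = CHF 15,840
  CHF 41,000 × 12% = CHF 4,920
  CHF 127,800 × 25% = CHF 31,950
  → CHF 52,710

Excess of tentative minimum tax over mainline income levy: CHF 72,029 − CHF 52,710 = CHF 19,319.

CHF 19,319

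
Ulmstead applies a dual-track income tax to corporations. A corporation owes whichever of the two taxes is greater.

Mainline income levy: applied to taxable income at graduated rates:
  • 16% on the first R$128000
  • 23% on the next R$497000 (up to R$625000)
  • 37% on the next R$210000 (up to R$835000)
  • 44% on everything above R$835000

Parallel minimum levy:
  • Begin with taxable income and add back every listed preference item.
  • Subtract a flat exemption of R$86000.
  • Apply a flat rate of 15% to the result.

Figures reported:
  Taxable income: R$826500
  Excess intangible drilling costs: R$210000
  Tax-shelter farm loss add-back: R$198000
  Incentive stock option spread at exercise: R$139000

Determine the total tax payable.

Parallel minimum levy:
  Adjusted income: R$826500 + R$210000 + R$198000 + R$139000 = R$1373500
  Less exemption R$86000 → base R$1287500
  R$1287500 × 15% = R$193125

Mainline income levy:
  R$128000 × 16% = R$20480
  R$497000 × 23% = R$114310
  R$201500 × 37% = R$74555
  → R$209345

R$209345 > R$193125, so the mainline income levy governs.

R$209345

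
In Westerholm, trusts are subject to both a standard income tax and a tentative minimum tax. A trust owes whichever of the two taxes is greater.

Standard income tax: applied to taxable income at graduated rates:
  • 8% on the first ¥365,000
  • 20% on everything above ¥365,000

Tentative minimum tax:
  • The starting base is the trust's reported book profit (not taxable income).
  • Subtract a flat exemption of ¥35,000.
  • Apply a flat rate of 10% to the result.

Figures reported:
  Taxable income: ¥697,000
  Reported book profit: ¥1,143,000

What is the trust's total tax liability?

¥110,800

Tentative minimum tax:
  Base (reported book profit): ¥1,143,000
  Less exemption ¥35,000 → base ¥1,108,000
  ¥1,108,000 × 10% = ¥110,800

Standard income tax:
  ¥365,000 × 8% = ¥29,200
  ¥332,000 × 20% = ¥66,400
  → ¥95,600

¥110,800 > ¥95,600, so the tentative minimum tax is the binding amount.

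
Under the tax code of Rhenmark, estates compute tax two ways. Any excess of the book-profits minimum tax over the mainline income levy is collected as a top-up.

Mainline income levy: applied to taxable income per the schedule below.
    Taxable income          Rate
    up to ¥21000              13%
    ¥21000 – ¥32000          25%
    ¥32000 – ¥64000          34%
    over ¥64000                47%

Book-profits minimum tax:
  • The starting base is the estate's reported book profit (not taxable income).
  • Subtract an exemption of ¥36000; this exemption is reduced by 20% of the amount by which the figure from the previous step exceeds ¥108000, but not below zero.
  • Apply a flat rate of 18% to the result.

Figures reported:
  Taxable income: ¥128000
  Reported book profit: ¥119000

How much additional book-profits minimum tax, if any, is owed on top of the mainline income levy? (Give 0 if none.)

Mainline income levy:
  ¥21000 × 13% = ¥2730
  ¥11000 × 25% = ¥2750
  ¥32000 × 34% = ¥10880
  ¥64000 × 47% = ¥30080
  → ¥46440

Book-profits minimum tax:
  Base (reported book profit): ¥119000
  Exemption: ¥36000 − 20% × (¥119000 − ¥108000) = ¥36000 − ¥2200 = ¥33800
  Base: ¥119000 − ¥33800 = ¥85200
  ¥85200 × 18% = ¥15336

¥15336 ≤ ¥46440, so no add-on is due.

¥0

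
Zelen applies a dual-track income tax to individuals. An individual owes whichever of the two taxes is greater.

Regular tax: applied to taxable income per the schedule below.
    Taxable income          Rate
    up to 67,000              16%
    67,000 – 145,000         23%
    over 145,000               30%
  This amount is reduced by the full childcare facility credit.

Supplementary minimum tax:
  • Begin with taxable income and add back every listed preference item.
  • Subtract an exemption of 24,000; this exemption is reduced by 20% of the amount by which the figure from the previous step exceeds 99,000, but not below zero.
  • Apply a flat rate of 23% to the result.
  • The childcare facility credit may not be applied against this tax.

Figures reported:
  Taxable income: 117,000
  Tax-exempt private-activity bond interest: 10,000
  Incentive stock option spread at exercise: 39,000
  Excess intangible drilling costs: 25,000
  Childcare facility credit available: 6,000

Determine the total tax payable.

Supplementary minimum tax:
  Adjusted income: 117,000 + 10,000 + 39,000 + 25,000 = 191,000
  Exemption: 24,000 − 20% × (191,000 − 99,000) = 24,000 − 18,400 = 5,600
  Base: 191,000 − 5,600 = 185,400
  185,400 × 23% = 42,642

Regular tax:
  67,000 × 16% = 10,720
  50,000 × 23% = 11,500
  → 22,220
  Less childcare facility credit 6,000 → 16,220

42,642 > 16,220, so the supplementary minimum tax is the binding amount.

42,642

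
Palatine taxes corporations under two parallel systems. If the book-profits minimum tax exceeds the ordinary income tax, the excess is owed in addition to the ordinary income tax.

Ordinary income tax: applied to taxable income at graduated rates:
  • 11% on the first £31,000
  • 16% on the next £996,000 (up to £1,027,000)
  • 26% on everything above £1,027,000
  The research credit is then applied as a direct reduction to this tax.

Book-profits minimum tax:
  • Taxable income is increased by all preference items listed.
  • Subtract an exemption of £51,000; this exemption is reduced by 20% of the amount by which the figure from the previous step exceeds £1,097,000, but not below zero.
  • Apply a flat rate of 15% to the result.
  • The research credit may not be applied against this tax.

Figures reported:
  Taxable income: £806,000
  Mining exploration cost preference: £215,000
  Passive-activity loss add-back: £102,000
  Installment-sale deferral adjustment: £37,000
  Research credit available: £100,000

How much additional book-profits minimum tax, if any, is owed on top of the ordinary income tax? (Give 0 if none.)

Book-profits minimum tax:
  Adjusted income: £806,000 + £215,000 + £102,000 + £37,000 = £1,160,000
  Exemption: £51,000 − 20% × (£1,160,000 − £1,097,000) = £51,000 − £12,600 = £38,400
  Base: £1,160,000 − £38,400 = £1,121,600
  £1,121,600 × 15% = £168,240

Ordinary income tax:
  £31,000 × 11% = £3,410
  £775,000 × 16% = £124,000
  → £127,410
  Less research credit £100,000 → £27,410

Excess of book-profits minimum tax over ordinary income tax: £168,240 − £27,410 = £140,830.

£140,830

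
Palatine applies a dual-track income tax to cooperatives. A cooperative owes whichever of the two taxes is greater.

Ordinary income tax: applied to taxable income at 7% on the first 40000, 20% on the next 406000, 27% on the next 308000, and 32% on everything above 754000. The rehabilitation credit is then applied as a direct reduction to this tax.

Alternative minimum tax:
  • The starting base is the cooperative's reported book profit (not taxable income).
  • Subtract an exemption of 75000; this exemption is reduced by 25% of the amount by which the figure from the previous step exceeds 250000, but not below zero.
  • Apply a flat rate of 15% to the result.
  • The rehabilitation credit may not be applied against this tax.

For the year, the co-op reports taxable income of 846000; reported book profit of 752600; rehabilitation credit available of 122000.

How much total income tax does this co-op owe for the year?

Alternative minimum tax:
  Base (reported book profit): 752600
  Exemption: 25% × (752600 − 250000) = 125650 ≥ 75000, so the exemption is fully phased out
  Base: 752600 − 0 = 752600
  752600 × 15% = 112890

Ordinary income tax:
  40000 × 7% = 2800
  406000 × 20% = 81200
  308000 × 27% = 83160
  92000 × 32% = 29440
  → 196600
  Less rehabilitation credit 122000 → 74600

112890 > 74600, so the alternative minimum tax is the binding amount.

112890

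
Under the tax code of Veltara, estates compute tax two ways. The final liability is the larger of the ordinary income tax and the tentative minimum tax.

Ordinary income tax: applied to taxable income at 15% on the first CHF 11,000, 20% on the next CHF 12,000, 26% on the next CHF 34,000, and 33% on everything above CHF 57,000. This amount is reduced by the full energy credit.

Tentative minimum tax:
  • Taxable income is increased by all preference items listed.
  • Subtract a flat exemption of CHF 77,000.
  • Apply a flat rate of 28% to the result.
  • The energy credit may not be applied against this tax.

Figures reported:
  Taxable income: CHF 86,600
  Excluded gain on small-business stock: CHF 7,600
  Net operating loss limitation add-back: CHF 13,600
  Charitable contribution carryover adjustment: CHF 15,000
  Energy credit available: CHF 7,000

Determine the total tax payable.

CHF 15,658

Tentative minimum tax:
  Adjusted income: CHF 86,600 + CHF 7,600 + CHF 13,600 + CHF 15,000 = CHF 122,800
  Less exemption CHF 77,000 → base CHF 45,800
  CHF 45,800 × 28% = CHF 12,824

Ordinary income tax:
  CHF 11,000 × 15% = CHF 1,650
  CHF 12,000 × 20% = CHF 2,400
  CHF 34,000 × 26% = CHF 8,840
  CHF 29,600 × 33% = CHF 9,768
  → CHF 22,658
  Less energy credit CHF 7,000 → CHF 15,658

CHF 15,658 > CHF 12,824, so the ordinary income tax governs.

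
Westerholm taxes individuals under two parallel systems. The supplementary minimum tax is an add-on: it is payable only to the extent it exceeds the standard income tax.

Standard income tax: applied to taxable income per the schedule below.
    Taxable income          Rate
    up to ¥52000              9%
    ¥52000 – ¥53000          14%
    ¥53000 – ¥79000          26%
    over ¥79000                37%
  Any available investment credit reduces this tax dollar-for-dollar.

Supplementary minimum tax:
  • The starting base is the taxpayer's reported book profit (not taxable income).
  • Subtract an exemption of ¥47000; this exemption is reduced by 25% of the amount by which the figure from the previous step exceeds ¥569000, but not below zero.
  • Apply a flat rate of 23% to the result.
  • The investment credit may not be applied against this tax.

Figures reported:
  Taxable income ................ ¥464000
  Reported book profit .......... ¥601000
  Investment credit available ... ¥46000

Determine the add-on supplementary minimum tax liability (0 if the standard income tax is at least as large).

¥21230

Supplementary minimum tax:
  Base (reported book profit): ¥601000
  Exemption: ¥47000 − 25% × (¥601000 − ¥569000) = ¥47000 − ¥8000 = ¥39000
  Base: ¥601000 − ¥39000 = ¥562000
  ¥562000 × 23% = ¥129260

Standard income tax:
  ¥52000 × 9% = ¥4680
  ¥1000 × 14% = ¥140
  ¥26000 × 26% = ¥6760
  ¥385000 × 37% = ¥142450
  → ¥154030
  Less investment credit ¥46000 → ¥108030

Excess of supplementary minimum tax over standard income tax: ¥129260 − ¥108030 = ¥21230.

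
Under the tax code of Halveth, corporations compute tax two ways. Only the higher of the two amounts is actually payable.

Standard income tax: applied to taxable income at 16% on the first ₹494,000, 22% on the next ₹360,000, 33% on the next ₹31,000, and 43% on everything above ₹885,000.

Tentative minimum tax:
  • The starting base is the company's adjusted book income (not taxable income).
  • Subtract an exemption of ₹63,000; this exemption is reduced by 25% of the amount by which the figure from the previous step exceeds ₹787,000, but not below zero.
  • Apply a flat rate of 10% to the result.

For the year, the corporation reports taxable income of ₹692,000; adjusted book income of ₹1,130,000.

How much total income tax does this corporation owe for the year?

Standard income tax:
  ₹494,000 × 16% = ₹79,040
  ₹198,000 × 22% = ₹43,560
  → ₹122,600

Tentative minimum tax:
  Base (adjusted book income): ₹1,130,000
  Exemption: 25% × (₹1,130,000 − ₹787,000) = ₹85,750 ≥ ₹63,000, so the exemption is fully phased out
  Base: ₹1,130,000 − ₹0 = ₹1,130,000
  ₹1,130,000 × 10% = ₹113,000

₹122,600 > ₹113,000, so the standard income tax governs.

₹122,600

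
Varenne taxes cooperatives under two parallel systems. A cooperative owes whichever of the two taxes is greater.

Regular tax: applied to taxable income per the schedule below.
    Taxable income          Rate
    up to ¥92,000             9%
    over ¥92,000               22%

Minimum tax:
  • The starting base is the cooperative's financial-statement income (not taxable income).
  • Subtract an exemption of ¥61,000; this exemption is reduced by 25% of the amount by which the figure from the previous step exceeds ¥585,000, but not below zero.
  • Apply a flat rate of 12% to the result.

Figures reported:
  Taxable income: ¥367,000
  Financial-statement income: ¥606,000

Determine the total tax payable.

¥68,780

Minimum tax:
  Base (financial-statement income): ¥606,000
  Exemption: ¥61,000 − 25% × (¥606,000 − ¥585,000) = ¥61,000 − ¥5,250 = ¥55,750
  Base: ¥606,000 − ¥55,750 = ¥550,250
  ¥550,250 × 12% = ¥66,030

Regular tax:
  ¥92,000 × 9% = ¥8,280
  ¥275,000 × 22% = ¥60,500
  → ¥68,780

¥68,780 > ¥66,030, so the regular tax governs.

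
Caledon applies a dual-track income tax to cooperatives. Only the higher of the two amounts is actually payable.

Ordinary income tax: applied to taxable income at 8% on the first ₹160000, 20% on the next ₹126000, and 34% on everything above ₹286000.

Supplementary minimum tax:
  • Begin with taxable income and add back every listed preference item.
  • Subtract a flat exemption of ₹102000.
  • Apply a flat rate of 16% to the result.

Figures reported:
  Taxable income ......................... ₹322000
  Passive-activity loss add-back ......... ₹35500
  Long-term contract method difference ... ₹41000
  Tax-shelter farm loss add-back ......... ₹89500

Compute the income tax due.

₹61760

Ordinary income tax:
  ₹160000 × 8% = ₹12800
  ₹126000 × 20% = ₹25200
  ₹36000 × 34% = ₹12240
  → ₹50240

Supplementary minimum tax:
  Adjusted income: ₹322000 + ₹35500 + ₹41000 + ₹89500 = ₹488000
  Less exemption ₹102000 → base ₹386000
  ₹386000 × 16% = ₹61760

₹61760 > ₹50240, so the supplementary minimum tax is the binding amount.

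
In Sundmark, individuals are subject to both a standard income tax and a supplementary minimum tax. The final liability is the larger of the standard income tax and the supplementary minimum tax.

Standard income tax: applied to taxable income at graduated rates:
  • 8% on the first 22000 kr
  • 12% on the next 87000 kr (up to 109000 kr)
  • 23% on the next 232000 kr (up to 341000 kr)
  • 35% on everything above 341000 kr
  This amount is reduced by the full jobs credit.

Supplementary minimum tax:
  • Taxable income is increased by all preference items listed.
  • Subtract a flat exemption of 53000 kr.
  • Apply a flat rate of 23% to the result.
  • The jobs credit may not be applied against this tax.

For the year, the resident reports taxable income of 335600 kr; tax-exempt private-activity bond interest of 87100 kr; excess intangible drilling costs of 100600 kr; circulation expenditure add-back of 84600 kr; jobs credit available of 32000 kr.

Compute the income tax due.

Standard income tax:
  22000 kr × 8% = 1760 kr
  87000 kr × 12% = 10440 kr
  226600 kr × 23% = 52118 kr
  → 64318 kr
  Less jobs credit 32000 kr → 32318 kr

Supplementary minimum tax:
  Adjusted income: 335600 kr + 87100 kr + 100600 kr + 84600 kr = 607900 kr
  Less exemption 53000 kr → base 554900 kr
  554900 kr × 23% = 127627 kr

127627 kr > 32318 kr, so the supplementary minimum tax is the binding amount.

127627 kr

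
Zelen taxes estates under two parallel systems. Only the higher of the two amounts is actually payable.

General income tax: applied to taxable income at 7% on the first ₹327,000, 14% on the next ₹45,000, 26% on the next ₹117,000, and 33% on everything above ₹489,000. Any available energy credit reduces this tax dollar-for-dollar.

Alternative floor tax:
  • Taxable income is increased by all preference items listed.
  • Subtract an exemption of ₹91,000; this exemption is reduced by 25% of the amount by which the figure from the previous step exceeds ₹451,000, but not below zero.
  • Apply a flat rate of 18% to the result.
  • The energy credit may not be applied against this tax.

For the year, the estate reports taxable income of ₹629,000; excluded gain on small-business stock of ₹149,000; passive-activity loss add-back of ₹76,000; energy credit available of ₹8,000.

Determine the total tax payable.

Alternative floor tax:
  Adjusted income: ₹629,000 + ₹149,000 + ₹76,000 = ₹854,000
  Exemption: 25% × (₹854,000 − ₹451,000) = ₹100,750 ≥ ₹91,000, so the exemption is fully phased out
  Base: ₹854,000 − ₹0 = ₹854,000
  ₹854,000 × 18% = ₹153,720

General income tax:
  ₹327,000 × 7% = ₹22,890
  ₹45,000 × 14% = ₹6,300
  ₹117,000 × 26% = ₹30,420
  ₹140,000 × 33% = ₹46,200
  → ₹105,810
  Less energy credit ₹8,000 → ₹97,810

₹153,720 > ₹97,810, so the alternative floor tax is the binding amount.

₹153,720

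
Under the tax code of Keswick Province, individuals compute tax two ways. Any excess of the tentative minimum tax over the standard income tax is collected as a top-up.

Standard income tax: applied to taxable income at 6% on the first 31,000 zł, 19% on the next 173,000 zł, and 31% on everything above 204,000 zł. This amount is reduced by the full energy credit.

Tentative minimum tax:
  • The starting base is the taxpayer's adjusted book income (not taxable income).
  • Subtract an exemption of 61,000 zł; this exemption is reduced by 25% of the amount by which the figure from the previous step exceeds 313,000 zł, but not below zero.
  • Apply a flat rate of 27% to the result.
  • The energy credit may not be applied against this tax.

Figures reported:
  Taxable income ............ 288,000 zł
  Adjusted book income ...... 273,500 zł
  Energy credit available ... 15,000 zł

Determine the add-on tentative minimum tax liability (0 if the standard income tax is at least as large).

11,605 zł

Tentative minimum tax:
  Base (adjusted book income): 273,500 zł
  Exemption: 273,500 zł ≤ 313,000 zł, so full 61,000 zł applies
  Base: 273,500 zł − 61,000 zł = 212,500 zł
  212,500 zł × 27% = 57,375 zł

Standard income tax:
  31,000 zł × 6% = 1,860 zł
  173,000 zł × 19% = 32,870 zł
  84,000 zł × 31% = 26,040 zł
  → 60,770 zł
  Less energy credit 15,000 zł → 45,770 zł

Excess of tentative minimum tax over standard income tax: 57,375 zł − 45,770 zł = 11,605 zł.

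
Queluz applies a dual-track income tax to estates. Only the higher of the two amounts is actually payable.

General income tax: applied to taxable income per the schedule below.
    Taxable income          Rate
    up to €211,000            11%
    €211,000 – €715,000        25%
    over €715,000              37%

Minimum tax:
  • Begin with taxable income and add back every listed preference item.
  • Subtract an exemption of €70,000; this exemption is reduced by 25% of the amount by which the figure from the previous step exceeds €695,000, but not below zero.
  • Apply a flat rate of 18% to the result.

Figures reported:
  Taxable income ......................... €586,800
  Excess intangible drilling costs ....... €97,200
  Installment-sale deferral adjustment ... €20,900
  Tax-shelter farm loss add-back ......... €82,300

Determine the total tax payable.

€133,245

General income tax:
  €211,000 × 11% = €23,210
  €375,800 × 25% = €93,950
  → €117,160

Minimum tax:
  Adjusted income: €586,800 + €97,200 + €20,900 + €82,300 = €787,200
  Exemption: €70,000 − 25% × (€787,200 − €695,000) = €70,000 − €23,050 = €46,950
  Base: €787,200 − €46,950 = €740,250
  €740,250 × 18% = €133,245

€133,245 > €117,160, so the minimum tax is the binding amount.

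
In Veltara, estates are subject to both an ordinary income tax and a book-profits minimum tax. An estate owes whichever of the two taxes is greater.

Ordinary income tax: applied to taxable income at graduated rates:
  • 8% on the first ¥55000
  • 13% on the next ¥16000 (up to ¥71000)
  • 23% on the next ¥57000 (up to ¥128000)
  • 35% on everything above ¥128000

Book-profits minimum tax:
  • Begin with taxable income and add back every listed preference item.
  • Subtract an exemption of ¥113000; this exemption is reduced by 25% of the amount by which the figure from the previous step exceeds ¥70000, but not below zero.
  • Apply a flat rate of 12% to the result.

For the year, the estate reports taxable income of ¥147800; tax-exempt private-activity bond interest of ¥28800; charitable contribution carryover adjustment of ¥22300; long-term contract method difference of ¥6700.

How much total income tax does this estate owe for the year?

¥26520

Book-profits minimum tax:
  Adjusted income: ¥147800 + ¥28800 + ¥22300 + ¥6700 = ¥205600
  Exemption: ¥113000 − 25% × (¥205600 − ¥70000) = ¥113000 − ¥33900 = ¥79100
  Base: ¥205600 − ¥79100 = ¥126500
  ¥126500 × 12% = ¥15180

Ordinary income tax:
  ¥55000 × 8% = ¥4400
  ¥16000 × 13% = ¥2080
  ¥57000 × 23% = ¥13110
  ¥19800 × 35% = ¥6930
  → ¥26520

¥26520 > ¥15180, so the ordinary income tax governs.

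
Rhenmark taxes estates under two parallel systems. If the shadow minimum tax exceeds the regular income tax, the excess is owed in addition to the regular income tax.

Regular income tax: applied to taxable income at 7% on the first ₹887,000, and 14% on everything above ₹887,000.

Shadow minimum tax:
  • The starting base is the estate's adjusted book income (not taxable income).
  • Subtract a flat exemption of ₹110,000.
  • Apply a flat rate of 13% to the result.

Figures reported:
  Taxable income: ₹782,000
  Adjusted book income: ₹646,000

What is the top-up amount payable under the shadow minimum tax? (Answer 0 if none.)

₹14,940

Shadow minimum tax:
  Base (adjusted book income): ₹646,000
  Less exemption ₹110,000 → base ₹536,000
  ₹536,000 × 13% = ₹69,680

Regular income tax:
  ₹782,000 × 7% = ₹54,740

Excess of shadow minimum tax over regular income tax: ₹69,680 − ₹54,740 = ₹14,940.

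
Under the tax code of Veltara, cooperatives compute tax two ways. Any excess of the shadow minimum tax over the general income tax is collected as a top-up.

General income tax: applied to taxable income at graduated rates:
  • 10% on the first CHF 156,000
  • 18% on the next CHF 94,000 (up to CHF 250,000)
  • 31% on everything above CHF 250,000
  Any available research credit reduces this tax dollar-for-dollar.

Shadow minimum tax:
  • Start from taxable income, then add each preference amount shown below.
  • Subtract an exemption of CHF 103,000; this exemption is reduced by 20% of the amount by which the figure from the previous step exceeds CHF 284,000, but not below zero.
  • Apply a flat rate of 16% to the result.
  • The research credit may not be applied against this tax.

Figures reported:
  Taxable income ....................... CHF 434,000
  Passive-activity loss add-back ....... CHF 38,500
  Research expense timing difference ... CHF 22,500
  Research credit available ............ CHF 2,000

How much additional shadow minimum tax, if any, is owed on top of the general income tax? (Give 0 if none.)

CHF 0

General income tax:
  CHF 156,000 × 10% = CHF 15,600
  CHF 94,000 × 18% = CHF 16,920
  CHF 184,000 × 31% = CHF 57,040
  → CHF 89,560
  Less research credit CHF 2,000 → CHF 87,560

Shadow minimum tax:
  Adjusted income: CHF 434,000 + CHF 38,500 + CHF 22,500 = CHF 495,000
  Exemption: CHF 103,000 − 20% × (CHF 495,000 − CHF 284,000) = CHF 103,000 − CHF 42,200 = CHF 60,800
  Base: CHF 495,000 − CHF 60,800 = CHF 434,200
  CHF 434,200 × 16% = CHF 69,472

CHF 69,472 ≤ CHF 87,560, so no add-on is due.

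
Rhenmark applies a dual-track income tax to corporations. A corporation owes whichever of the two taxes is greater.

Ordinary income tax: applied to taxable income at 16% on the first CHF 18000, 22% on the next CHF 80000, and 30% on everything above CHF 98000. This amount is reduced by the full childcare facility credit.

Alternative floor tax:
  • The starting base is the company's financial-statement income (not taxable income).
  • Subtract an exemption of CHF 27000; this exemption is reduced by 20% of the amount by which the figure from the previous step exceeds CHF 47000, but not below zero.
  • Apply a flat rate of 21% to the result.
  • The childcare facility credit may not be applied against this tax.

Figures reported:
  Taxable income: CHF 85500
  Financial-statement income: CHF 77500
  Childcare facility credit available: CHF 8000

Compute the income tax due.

Alternative floor tax:
  Base (financial-statement income): CHF 77500
  Exemption: CHF 27000 − 20% × (CHF 77500 − CHF 47000) = CHF 27000 − CHF 6100 = CHF 20900
  Base: CHF 77500 − CHF 20900 = CHF 56600
  CHF 56600 × 21% = CHF 11886

Ordinary income tax:
  CHF 18000 × 16% = CHF 2880
  CHF 67500 × 22% = CHF 14850
  → CHF 17730
  Less childcare facility credit CHF 8000 → CHF 9730

CHF 11886 > CHF 9730, so the alternative floor tax is the binding amount.

CHF 11886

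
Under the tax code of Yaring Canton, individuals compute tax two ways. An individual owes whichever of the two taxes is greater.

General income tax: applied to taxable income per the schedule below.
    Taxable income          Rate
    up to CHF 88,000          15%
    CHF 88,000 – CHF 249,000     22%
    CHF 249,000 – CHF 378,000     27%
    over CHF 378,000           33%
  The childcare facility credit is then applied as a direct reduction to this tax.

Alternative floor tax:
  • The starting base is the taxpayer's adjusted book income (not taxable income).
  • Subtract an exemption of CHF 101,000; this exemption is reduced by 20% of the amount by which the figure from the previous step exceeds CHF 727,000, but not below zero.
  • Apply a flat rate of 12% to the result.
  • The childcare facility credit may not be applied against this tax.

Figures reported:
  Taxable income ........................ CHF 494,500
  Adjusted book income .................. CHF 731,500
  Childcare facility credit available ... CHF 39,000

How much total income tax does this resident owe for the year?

CHF 82,895

General income tax:
  CHF 88,000 × 15% = CHF 13,200
  CHF 161,000 × 22% = CHF 35,420
  CHF 129,000 × 27% = CHF 34,830
  CHF 116,500 × 33% = CHF 38,445
  → CHF 121,895
  Less childcare facility credit CHF 39,000 → CHF 82,895

Alternative floor tax:
  Base (adjusted book income): CHF 731,500
  Exemption: CHF 101,000 − 20% × (CHF 731,500 − CHF 727,000) = CHF 101,000 − CHF 900 = CHF 100,100
  Base: CHF 731,500 − CHF 100,100 = CHF 631,400
  CHF 631,400 × 12% = CHF 75,768

CHF 82,895 > CHF 75,768, so the general income tax governs.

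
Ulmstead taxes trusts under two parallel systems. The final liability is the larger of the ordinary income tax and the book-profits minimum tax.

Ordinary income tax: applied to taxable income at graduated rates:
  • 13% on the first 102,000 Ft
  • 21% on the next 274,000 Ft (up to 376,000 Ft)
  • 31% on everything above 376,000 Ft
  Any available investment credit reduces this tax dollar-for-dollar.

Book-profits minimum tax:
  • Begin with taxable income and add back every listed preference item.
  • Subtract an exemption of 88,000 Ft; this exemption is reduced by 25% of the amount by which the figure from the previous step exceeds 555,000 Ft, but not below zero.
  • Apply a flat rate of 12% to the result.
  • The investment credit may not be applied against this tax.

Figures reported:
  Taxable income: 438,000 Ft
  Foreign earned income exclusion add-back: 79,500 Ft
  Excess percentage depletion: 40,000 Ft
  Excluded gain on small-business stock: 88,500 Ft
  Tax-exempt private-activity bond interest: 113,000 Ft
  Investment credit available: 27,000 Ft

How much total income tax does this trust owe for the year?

86,640 Ft

Book-profits minimum tax:
  Adjusted income: 438,000 Ft + 79,500 Ft + 40,000 Ft + 88,500 Ft + 113,000 Ft = 759,000 Ft
  Exemption: 88,000 Ft − 25% × (759,000 Ft − 555,000 Ft) = 88,000 Ft − 51,000 Ft = 37,000 Ft
  Base: 759,000 Ft − 37,000 Ft = 722,000 Ft
  722,000 Ft × 12% = 86,640 Ft

Ordinary income tax:
  102,000 Ft × 13% = 13,260 Ft
  274,000 Ft × 21% = 57,540 Ft
  62,000 Ft × 31% = 19,220 Ft
  → 90,020 Ft
  Less investment credit 27,000 Ft → 63,020 Ft

86,640 Ft > 63,020 Ft, so the book-profits minimum tax is the binding amount.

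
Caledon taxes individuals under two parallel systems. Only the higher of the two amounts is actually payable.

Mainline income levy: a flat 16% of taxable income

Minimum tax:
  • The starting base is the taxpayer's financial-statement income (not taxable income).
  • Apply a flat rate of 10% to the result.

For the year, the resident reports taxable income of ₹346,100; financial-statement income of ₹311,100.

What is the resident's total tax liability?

Mainline income levy:
  ₹346,100 × 16% = ₹55,376

Minimum tax:
  Base (financial-statement income): ₹311,100
  ₹311,100 × 10% = ₹31,110

₹55,376 > ₹31,110, so the mainline income levy governs.

₹55,376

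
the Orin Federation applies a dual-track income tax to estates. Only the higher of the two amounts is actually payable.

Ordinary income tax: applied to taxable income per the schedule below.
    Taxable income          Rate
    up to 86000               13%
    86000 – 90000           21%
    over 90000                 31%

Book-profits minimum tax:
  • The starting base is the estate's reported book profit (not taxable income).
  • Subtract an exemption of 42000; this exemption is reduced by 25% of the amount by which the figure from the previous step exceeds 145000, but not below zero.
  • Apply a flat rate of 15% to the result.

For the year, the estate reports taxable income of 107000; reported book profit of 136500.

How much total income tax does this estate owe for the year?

17290

Ordinary income tax:
  86000 × 13% = 11180
  4000 × 21% = 840
  17000 × 31% = 5270
  → 17290

Book-profits minimum tax:
  Base (reported book profit): 136500
  Exemption: 136500 ≤ 145000, so full 42000 applies
  Base: 136500 − 42000 = 94500
  94500 × 15% = 14175

17290 > 14175, so the ordinary income tax governs.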